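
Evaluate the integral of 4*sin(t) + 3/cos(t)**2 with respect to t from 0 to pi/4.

An antiderivative is F(t) = -4*cos(t) + 3*tan(t).
Then F(pi/4) - F(0) = (3 - 2*sqrt(2)) - (-4) = 7 - 2*sqrt(2).

7 - 2*sqrt(2)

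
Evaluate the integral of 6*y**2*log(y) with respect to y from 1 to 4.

-42 + 256*log(2)

Integrate by parts once (u = ln y, dv = 6*y**2 dy).
An antiderivative is F(y) = 2*y**3*(3*log(y) - 1)/3.
Then F(4) - F(1) = (-128/3 + 256*log(2)) - (-2/3) = -42 + 256*log(2).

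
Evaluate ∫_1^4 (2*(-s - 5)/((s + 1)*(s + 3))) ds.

-4*log(5) + 2*log(7)

Factor the denominator: s**2 + 4*s + 3 = (s + 3)(s + 1).
Partial fractions: 2*(-s - 5)/((s + 1)*(s + 3)) = 2/(s + 3) - 4/(s + 1).
An antiderivative is F(s) = -4*log(s + 1) + 2*log(s + 3).
Then F(4) - F(1) = (-4*log(5) + 2*log(7)) - (0) = -4*log(5) + 2*log(7).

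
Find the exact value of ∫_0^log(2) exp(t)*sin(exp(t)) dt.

Let u = exp(t), so du = exp(t) dt. When t = 0, u = 1; when t = log(2), u = 2.
The integral becomes ∫ sin(u) du from 1 to 2, with antiderivative -cos(u).
Back in t: F(t) = -cos(exp(t)).
Then F(log(2)) - F(0) = (-cos(2)) - (-cos(1)) = -cos(2) + cos(1).

-cos(2) + cos(1)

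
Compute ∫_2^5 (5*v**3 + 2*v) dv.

By the power rule, an antiderivative is F(v) = 5*v**4/4 + v**2.
Then F(5) - F(2) = (3225/4) - (24) = 3129/4.

3129/4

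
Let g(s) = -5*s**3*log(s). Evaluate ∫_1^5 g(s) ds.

195 - 3125*log(5)/4

Integrate by parts once (u = ln s, dv = -5*s**3 ds).
An antiderivative is F(s) = -5*s**4*(4*log(s) - 1)/16.
Then F(5) - F(1) = (3125/16 - 3125*log(5)/4) - (5/16) = 195 - 3125*log(5)/4.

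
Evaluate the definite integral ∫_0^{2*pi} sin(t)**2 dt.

pi

Use the identity sin^2(t) = (1 - cos(2*t))/2.
An antiderivative is F(t) = t/2 - sin(2*t)/4.
Then F(2*pi) - F(0) = (pi) - (0) = pi.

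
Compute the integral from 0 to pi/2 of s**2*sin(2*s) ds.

-1/2 + pi**2/8

Integrate by parts twice (u = s^2, dv = sin(2*s) ds).
An antiderivative is F(s) = -s**2*cos(2*s)/2 + s*sin(2*s)/2 + cos(2*s)/4.
Then F(pi/2) - F(0) = (-1/4 + pi**2/8) - (1/4) = -1/2 + pi**2/8.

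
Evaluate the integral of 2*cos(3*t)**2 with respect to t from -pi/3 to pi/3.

2*pi/3

Use the identity cos^2(3*t) = (1 + cos(6*t))/2.
An antiderivative is F(t) = t + sin(6*t)/6.
Then F(pi/3) - F(-pi/3) = (pi/3) - (-pi/3) = 2*pi/3.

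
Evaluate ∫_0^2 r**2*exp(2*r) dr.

-1/4 + 5*exp(4)/4

Integrate by parts twice (u = r^2, dv = exp(2*r) dr).
An antiderivative is F(r) = (2*r**2 - 2*r + 1)*exp(2*r)/4.
Then F(2) - F(0) = (5*exp(4)/4) - (1/4) = -1/4 + 5*exp(4)/4.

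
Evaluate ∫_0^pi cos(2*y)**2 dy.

pi/2

Use the identity cos^2(2*y) = (1 + cos(4*y))/2.
An antiderivative is F(y) = y/2 + sin(4*y)/8.
Then F(pi) - F(0) = (pi/2) - (0) = pi/2.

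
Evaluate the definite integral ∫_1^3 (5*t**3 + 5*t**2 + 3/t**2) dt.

By the power rule, an antiderivative is F(t) = 5*t**4/4 + 5*t**3/3 - 3/t.
Then F(3) - F(1) = (581/4) - (-1/12) = 436/3.

436/3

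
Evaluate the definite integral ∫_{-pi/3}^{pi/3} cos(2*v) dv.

An antiderivative is F(v) = sin(2*v)/2.
Then F(pi/3) - F(-pi/3) = (sqrt(3)/4) - (-sqrt(3)/4) = sqrt(3)/2.

sqrt(3)/2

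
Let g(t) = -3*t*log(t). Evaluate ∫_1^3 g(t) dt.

Integrate by parts once (u = ln t, dv = -3*t dt).
An antiderivative is F(t) = -3*t**2*(2*log(t) - 1)/4.
Then F(3) - F(1) = (27/4 - 27*log(3)/2) - (3/4) = 6 - 27*log(3)/2.

6 - 27*log(3)/2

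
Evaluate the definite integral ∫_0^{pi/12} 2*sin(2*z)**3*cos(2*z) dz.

1/64

Let u = sin(2*z), so du = 2*cos(2*z) dz. When z = 0, u = 0; when z = pi/12, u = 1/2.
The integral becomes ∫ u**3 du from 0 to 1/2, with antiderivative u**4/4.
Back in z: F(z) = sin(2*z)**4/4.
Then F(pi/12) - F(0) = (1/64) - (0) = 1/64.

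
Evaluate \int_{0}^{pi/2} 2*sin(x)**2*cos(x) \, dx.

Let u = sin(x), so du = cos(x) dx. When x = 0, u = 0; when x = pi/2, u = 1.
The integral becomes 2·∫ u**2 du from 0 to 1, with antiderivative 2*u**3/3.
Back in x: F(x) = 2*sin(x)**3/3.
Then F(pi/2) - F(0) = (2/3) - (0) = 2/3.

2/3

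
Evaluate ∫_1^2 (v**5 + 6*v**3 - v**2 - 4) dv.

By the power rule, an antiderivative is F(v) = v**6/6 + 3*v**4/2 - v**3/3 - 4*v.
Then F(2) - F(1) = (24) - (-8/3) = 80/3.

80/3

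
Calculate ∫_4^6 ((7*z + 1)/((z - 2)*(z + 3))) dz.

Factor the denominator: z**2 + z - 6 = (z + 3)(z - 2).
Partial fractions: (7*z + 1)/((z - 2)*(z + 3)) = 4/(z + 3) + 3/(z - 2).
An antiderivative is F(z) = 3*log(z - 2) + 4*log(z + 3).
Then F(6) - F(4) = (6*log(2) + 8*log(3)) - (3*log(2) + 4*log(7)) = -4*log(7) + 3*log(2) + 8*log(3).

-4*log(7) + 3*log(2) + 8*log(3)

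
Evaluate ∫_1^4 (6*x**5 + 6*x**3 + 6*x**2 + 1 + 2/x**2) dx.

By the power rule, an antiderivative is F(x) = x**6 + 3*x**4/2 + 2*x**3 + x - 2/x.
Then F(4) - F(1) = (9223/2) - (7/2) = 4608.

4608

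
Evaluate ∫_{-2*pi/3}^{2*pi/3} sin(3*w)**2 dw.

2*pi/3

Use the identity sin^2(3*w) = (1 - cos(6*w))/2.
An antiderivative is F(w) = w/2 - sin(6*w)/12.
Then F(2*pi/3) - F(-2*pi/3) = (pi/3) - (-pi/3) = 2*pi/3.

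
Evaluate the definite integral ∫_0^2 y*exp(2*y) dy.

Integrate by parts once (u = y, dv = exp(2*y) dy).
An antiderivative is F(y) = (2*y - 1)*exp(2*y)/4.
Then F(2) - F(0) = (3*exp(4)/4) - (-1/4) = 1/4 + 3*exp(4)/4.

1/4 + 3*exp(4)/4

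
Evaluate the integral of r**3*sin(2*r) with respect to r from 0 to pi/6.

-3*sqrt(3)/16 - pi**3/864 + sqrt(3)*pi**2/96 + pi/16

Integrate by parts 3 times (u = r^3, dv = sin(2*r) dr).
An antiderivative is F(r) = -r**3*cos(2*r)/2 + 3*r**2*sin(2*r)/4 + 3*r*cos(2*r)/4 - 3*sin(2*r)/8.
Then F(pi/6) - F(0) = (-3*sqrt(3)/16 - pi**3/864 + sqrt(3)*pi**2/96 + pi/16) - (0) = -3*sqrt(3)/16 - pi**3/864 + sqrt(3)*pi**2/96 + pi/16.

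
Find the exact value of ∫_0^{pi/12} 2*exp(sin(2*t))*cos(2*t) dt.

-1 + exp(1/2)

Let u = sin(2*t), so du = 2*cos(2*t) dt. When t = 0, u = 0; when t = pi/12, u = 1/2.
The integral becomes ∫ exp(u) du from 0 to 1/2, with antiderivative exp(u).
Back in t: F(t) = exp(sin(2*t)).
Then F(pi/12) - F(0) = (exp(1/2)) - (1) = -1 + exp(1/2).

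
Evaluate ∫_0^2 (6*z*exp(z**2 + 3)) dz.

Let u = z**2 + 3, so du = 2*z dz. When z = 0, u = 3; when z = 2, u = 7.
The integral becomes 3·∫ exp(u) du from 3 to 7, with antiderivative 3*exp(u).
Back in z: F(z) = 3*exp(z**2 + 3).
Then F(2) - F(0) = (3*exp(7)) - (3*exp(3)) = -3*(1 - exp(4))*exp(3).

-3*(1 - exp(4))*exp(3)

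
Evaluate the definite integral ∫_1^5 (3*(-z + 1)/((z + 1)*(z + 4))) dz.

Factor the denominator: z**2 + 5*z + 4 = (z + 4)(z + 1).
Partial fractions: 3*(-z + 1)/((z + 1)*(z + 4)) = -5/(z + 4) + 2/(z + 1).
An antiderivative is F(z) = 2*log(z + 1) - 5*log(z + 4).
Then F(5) - F(1) = (-8*log(3) + 2*log(2)) - (-5*log(5) + 2*log(2)) = -8*log(3) + 5*log(5).

-8*log(3) + 5*log(5)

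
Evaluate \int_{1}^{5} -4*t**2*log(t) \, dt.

496/9 - 500*log(5)/3

Integrate by parts once (u = ln t, dv = -4*t**2 dt).
An antiderivative is F(t) = -4*t**3*(3*log(t) - 1)/9.
Then F(5) - F(1) = (500/9 - 500*log(5)/3) - (4/9) = 496/9 - 500*log(5)/3.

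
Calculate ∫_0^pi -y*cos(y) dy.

2

Integrate by parts once (u = y, dv = -cos(y) dy).
An antiderivative is F(y) = -y*sin(y) - cos(y).
Then F(pi) - F(0) = (1) - (-1) = 2.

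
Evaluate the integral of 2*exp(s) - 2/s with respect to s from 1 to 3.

-2*exp(1) - 2*log(3) + 2*exp(3)

An antiderivative is F(s) = 2*exp(s) - 2*log(s).
Then F(3) - F(1) = (-2*log(3) + 2*exp(3)) - (2*exp(1)) = -2*exp(1) - 2*log(3) + 2*exp(3).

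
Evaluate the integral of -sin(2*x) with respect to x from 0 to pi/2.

-1

An antiderivative is F(x) = cos(2*x)/2.
Then F(pi/2) - F(0) = (-1/2) - (1/2) = -1.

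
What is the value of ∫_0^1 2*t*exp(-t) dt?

Integrate by parts once (u = t, dv = 2*exp(-t) dt).
An antiderivative is F(t) = (-2*t - 2)*exp(-t).
Then F(1) - F(0) = (-4*exp(-1)) - (-2) = 2 - 4*exp(-1).

2 - 4*exp(-1)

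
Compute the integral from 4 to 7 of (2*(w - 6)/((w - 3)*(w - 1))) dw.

-log(2)

Factor the denominator: w**2 - 4*w + 3 = (w - 1)(w - 3).
Partial fractions: 2*(w - 6)/((w - 3)*(w - 1)) = 5/(w - 1) - 3/(w - 3).
An antiderivative is F(w) = -3*log(w - 3) + 5*log(w - 1).
Then F(7) - F(4) = (-log(2) + 5*log(3)) - (5*log(3)) = -log(2).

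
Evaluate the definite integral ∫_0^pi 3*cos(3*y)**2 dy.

Use the identity cos^2(3*y) = (1 + cos(6*y))/2.
An antiderivative is F(y) = 3*y/2 + sin(6*y)/4.
Then F(pi) - F(0) = (3*pi/2) - (0) = 3*pi/2.

3*pi/2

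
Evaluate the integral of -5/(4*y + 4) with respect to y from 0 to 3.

-5*log(2)/2

An antiderivative is F(y) = -5*log(4*y + 4)/4.
Then F(3) - F(0) = (-log(32)) - (-5*log(2)/2) = -5*log(2)/2.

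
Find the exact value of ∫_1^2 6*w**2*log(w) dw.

-14/3 + 16*log(2)

Integrate by parts once (u = ln w, dv = 6*w**2 dw).
An antiderivative is F(w) = 2*w**3*(3*log(w) - 1)/3.
Then F(2) - F(1) = (-16/3 + 16*log(2)) - (-2/3) = -14/3 + 16*log(2).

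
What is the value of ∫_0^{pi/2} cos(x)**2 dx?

pi/4

Use the identity cos^2(x) = (1 + cos(2*x))/2.
An antiderivative is F(x) = x/2 + sin(2*x)/4.
Then F(pi/2) - F(0) = (pi/4) - (0) = pi/4.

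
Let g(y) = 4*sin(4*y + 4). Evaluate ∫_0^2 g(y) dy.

Let u = 4*y + 4, so du = 4 dy. When y = 0, u = 4; when y = 2, u = 12.
The integral becomes ∫ sin(u) du from 4 to 12, with antiderivative -cos(u).
Back in y: F(y) = -cos(4*y + 4).
Then F(2) - F(0) = (-cos(12)) - (-cos(4)) = -cos(12) + cos(4).

-cos(12) + cos(4)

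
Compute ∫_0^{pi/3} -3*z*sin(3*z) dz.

-pi/3

Integrate by parts once (u = z, dv = -3*sin(3*z) dz).
An antiderivative is F(z) = z*cos(3*z) - sin(3*z)/3.
Then F(pi/3) - F(0) = (-pi/3) - (0) = -pi/3.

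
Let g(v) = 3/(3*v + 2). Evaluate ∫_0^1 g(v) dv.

log(5/2)

An antiderivative is F(v) = log(3*v + 2).
Then F(1) - F(0) = (log(5)) - (log(2)) = log(5/2).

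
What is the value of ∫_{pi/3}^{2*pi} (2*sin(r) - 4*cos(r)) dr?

-1 + 2*sqrt(3)

An antiderivative is F(r) = -4*sin(r) - 2*cos(r).
Then F(2*pi) - F(pi/3) = (-2) - (-2*sqrt(3) - 1) = -1 + 2*sqrt(3).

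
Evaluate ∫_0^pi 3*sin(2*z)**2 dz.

3*pi/2

Use the identity sin^2(2*z) = (1 - cos(4*z))/2.
An antiderivative is F(z) = 3*z/2 - 3*sin(4*z)/8.
Then F(pi) - F(0) = (3*pi/2) - (0) = 3*pi/2.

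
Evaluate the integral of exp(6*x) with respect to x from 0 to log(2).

21/2

Let u = exp(x), so du = exp(x) dx. When x = 0, u = 1; when x = log(2), u = 2.
The integral becomes ∫ u**5 du from 1 to 2, with antiderivative u**6/6.
Back in x: F(x) = exp(6*x)/6.
Then F(log(2)) - F(0) = (32/3) - (1/6) = 21/2.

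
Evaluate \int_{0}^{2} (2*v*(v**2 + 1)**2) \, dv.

Let u = v**2 + 1, so du = 2*v dv. When v = 0, u = 1; when v = 2, u = 5.
The integral becomes ∫ u**2 du from 1 to 5, with antiderivative u**3/3.
Back in v: F(v) = (v**2 + 1)**3/3.
Then F(2) - F(0) = (125/3) - (1/3) = 124/3.

124/3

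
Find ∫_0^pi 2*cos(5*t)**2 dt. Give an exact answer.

pi

Use the identity cos^2(5*t) = (1 + cos(10*t))/2.
An antiderivative is F(t) = t + sin(10*t)/10.
Then F(pi) - F(0) = (pi) - (0) = pi.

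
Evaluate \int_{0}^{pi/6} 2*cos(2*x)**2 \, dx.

Use the identity cos^2(2*x) = (1 + cos(4*x))/2.
An antiderivative is F(x) = x + sin(4*x)/4.
Then F(pi/6) - F(0) = (sqrt(3)/8 + pi/6) - (0) = sqrt(3)/8 + pi/6.

sqrt(3)/8 + pi/6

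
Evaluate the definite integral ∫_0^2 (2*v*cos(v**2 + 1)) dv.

sin(5) - sin(1)

Let u = v**2 + 1, so du = 2*v dv. When v = 0, u = 1; when v = 2, u = 5.
The integral becomes ∫ cos(u) du from 1 to 5, with antiderivative sin(u).
Back in v: F(v) = sin(v**2 + 1).
Then F(2) - F(0) = (sin(5)) - (sin(1)) = sin(5) - sin(1).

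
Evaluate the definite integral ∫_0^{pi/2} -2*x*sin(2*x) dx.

-pi/2

Integrate by parts once (u = x, dv = -2*sin(2*x) dx).
An antiderivative is F(x) = x*cos(2*x) - sin(2*x)/2.
Then F(pi/2) - F(0) = (-pi/2) - (0) = -pi/2.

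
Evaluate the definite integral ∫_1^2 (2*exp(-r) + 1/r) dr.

-2*exp(-2) + log(2) + 2*exp(-1)

An antiderivative is F(r) = log(r) - 2*exp(-r).
Then F(2) - F(1) = (-2*exp(-2) + log(2)) - (-2*exp(-1)) = -2*exp(-2) + log(2) + 2*exp(-1).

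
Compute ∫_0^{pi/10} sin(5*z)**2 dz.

pi/20

Use the identity sin^2(5*z) = (1 - cos(10*z))/2.
An antiderivative is F(z) = z/2 - sin(10*z)/20.
Then F(pi/10) - F(0) = (pi/20) - (0) = pi/20.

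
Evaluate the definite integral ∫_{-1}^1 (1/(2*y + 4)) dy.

An antiderivative is F(y) = log(2*y + 4)/2.
Then F(1) - F(-1) = (log(6)/2) - (log(2)/2) = log(3)/2.

log(3)/2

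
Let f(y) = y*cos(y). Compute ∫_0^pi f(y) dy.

Integrate by parts once (u = y, dv = cos(y) dy).
An antiderivative is F(y) = y*sin(y) + cos(y).
Then F(pi) - F(0) = (-1) - (1) = -2.

-2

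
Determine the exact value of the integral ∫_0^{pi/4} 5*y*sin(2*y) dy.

Integrate by parts once (u = y, dv = 5*sin(2*y) dy).
An antiderivative is F(y) = -5*y*cos(2*y)/2 + 5*sin(2*y)/4.
Then F(pi/4) - F(0) = (5/4) - (0) = 5/4.

5/4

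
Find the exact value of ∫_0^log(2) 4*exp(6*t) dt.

Let u = exp(t), so du = exp(t) dt. When t = 0, u = 1; when t = log(2), u = 2.
The integral becomes 4·∫ u**5 du from 1 to 2, with antiderivative 2*u**6/3.
Back in t: F(t) = 2*exp(6*t)/3.
Then F(log(2)) - F(0) = (128/3) - (2/3) = 42.

42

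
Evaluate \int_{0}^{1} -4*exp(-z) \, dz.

An antiderivative is F(z) = 4*exp(-z).
Then F(1) - F(0) = (4*exp(-1)) - (4) = -4 + 4*exp(-1).

-4 + 4*exp(-1)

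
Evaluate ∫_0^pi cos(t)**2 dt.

Use the identity cos^2(t) = (1 + cos(2*t))/2.
An antiderivative is F(t) = t/2 + sin(2*t)/4.
Then F(pi) - F(0) = (pi/2) - (0) = pi/2.

pi/2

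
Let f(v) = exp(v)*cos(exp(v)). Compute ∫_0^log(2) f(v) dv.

Let u = exp(v), so du = exp(v) dv. When v = 0, u = 1; when v = log(2), u = 2.
The integral becomes ∫ cos(u) du from 1 to 2, with antiderivative sin(u).
Back in v: F(v) = sin(exp(v)).
Then F(log(2)) - F(0) = (sin(2)) - (sin(1)) = -sin(1) + sin(2).

-sin(1) + sin(2)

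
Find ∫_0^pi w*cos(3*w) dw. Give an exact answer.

-2/9

Integrate by parts once (u = w, dv = cos(3*w) dw).
An antiderivative is F(w) = w*sin(3*w)/3 + cos(3*w)/9.
Then F(pi) - F(0) = (-1/9) - (1/9) = -2/9.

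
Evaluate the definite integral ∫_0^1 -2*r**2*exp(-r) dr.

-4 + 10*exp(-1)

Integrate by parts twice (u = r^2, dv = -2*exp(-r) dr).
An antiderivative is F(r) = (2*r**2 + 4*r + 4)*exp(-r).
Then F(1) - F(0) = (10*exp(-1)) - (4) = -4 + 10*exp(-1).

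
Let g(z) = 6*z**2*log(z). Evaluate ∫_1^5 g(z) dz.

Integrate by parts once (u = ln z, dv = 6*z**2 dz).
An antiderivative is F(z) = 2*z**3*(3*log(z) - 1)/3.
Then F(5) - F(1) = (-250/3 + 250*log(5)) - (-2/3) = -248/3 + 250*log(5).

-248/3 + 250*log(5)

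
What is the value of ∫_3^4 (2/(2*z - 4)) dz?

An antiderivative is F(z) = log(2*z - 4).
Then F(4) - F(3) = (log(4)) - (log(2)) = log(2).

log(2)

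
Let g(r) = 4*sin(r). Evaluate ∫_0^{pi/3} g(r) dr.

An antiderivative is F(r) = -4*cos(r).
Then F(pi/3) - F(0) = (-2) - (-4) = 2.

2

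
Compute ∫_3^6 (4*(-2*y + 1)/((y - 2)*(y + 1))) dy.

Factor the denominator: y**2 - y - 2 = (y + 1)(y - 2).
Partial fractions: 4*(-2*y + 1)/((y - 2)*(y + 1)) = -4/(y + 1) - 4/(y - 2).
An antiderivative is F(y) = -4*log(y - 2) - 4*log(y + 1).
Then F(6) - F(3) = (-4*log(7) - 8*log(2)) - (-8*log(2)) = -4*log(7).

-4*log(7)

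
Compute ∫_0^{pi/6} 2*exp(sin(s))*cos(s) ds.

Let u = sin(s), so du = cos(s) ds. When s = 0, u = 0; when s = pi/6, u = 1/2.
The integral becomes 2·∫ exp(u) du from 0 to 1/2, with antiderivative 2*exp(u).
Back in s: F(s) = 2*exp(sin(s)).
Then F(pi/6) - F(0) = (2*exp(1/2)) - (2) = -2 + 2*exp(1/2).

-2 + 2*exp(1/2)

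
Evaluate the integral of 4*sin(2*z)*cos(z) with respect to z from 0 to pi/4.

Use the identity sin(2*z)cos(z) = [sin(3*z) + sin(z)]/2.
An antiderivative is F(z) = -2*cos(z) - 2*cos(3*z)/3.
Then F(pi/4) - F(0) = (-2*sqrt(2)/3) - (-8/3) = 8/3 - 2*sqrt(2)/3.

8/3 - 2*sqrt(2)/3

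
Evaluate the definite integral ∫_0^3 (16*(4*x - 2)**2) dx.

1344

Let u = 4*x - 2, so du = 4 dx. When x = 0, u = -2; when x = 3, u = 10.
The integral becomes 4·∫ u**2 du from -2 to 10, with antiderivative 4*u**3/3.
Back in x: F(x) = 4*(4*x - 2)**3/3.
Then F(3) - F(0) = (4000/3) - (-32/3) = 1344.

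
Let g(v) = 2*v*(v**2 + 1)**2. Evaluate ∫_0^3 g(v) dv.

333

Let u = v**2 + 1, so du = 2*v dv. When v = 0, u = 1; when v = 3, u = 10.
The integral becomes ∫ u**2 du from 1 to 10, with antiderivative u**3/3.
Back in v: F(v) = (v**2 + 1)**3/3.
Then F(3) - F(0) = (1000/3) - (1/3) = 333.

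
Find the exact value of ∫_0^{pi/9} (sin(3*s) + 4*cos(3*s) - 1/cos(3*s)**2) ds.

1/6 + sqrt(3)/3

An antiderivative is F(s) = 4*sin(3*s)/3 - cos(3*s)/3 - tan(3*s)/3.
Then F(pi/9) - F(0) = (-1/6 + sqrt(3)/3) - (-1/3) = 1/6 + sqrt(3)/3.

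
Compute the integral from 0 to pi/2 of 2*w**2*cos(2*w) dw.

-pi/2

Integrate by parts twice (u = w^2, dv = 2*cos(2*w) dw).
An antiderivative is F(w) = w**2*sin(2*w) + w*cos(2*w) - sin(2*w)/2.
Then F(pi/2) - F(0) = (-pi/2) - (0) = -pi/2.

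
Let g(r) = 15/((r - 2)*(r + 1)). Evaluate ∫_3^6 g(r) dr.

-5*log(7) + 20*log(2)

Factor the denominator: r**2 - r - 2 = (r + 1)(r - 2).
Partial fractions: 15/((r - 2)*(r + 1)) = -5/(r + 1) + 5/(r - 2).
An antiderivative is F(r) = 5*log(r - 2) - 5*log(r + 1).
Then F(6) - F(3) = (-5*log(7) + 10*log(2)) - (-10*log(2)) = -5*log(7) + 20*log(2).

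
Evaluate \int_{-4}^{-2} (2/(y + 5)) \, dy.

log(9)

An antiderivative is F(y) = 2*log(y + 5).
Then F(-2) - F(-4) = (log(9)) - (0) = log(9).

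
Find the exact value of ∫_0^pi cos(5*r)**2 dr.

pi/2

Use the identity cos^2(5*r) = (1 + cos(10*r))/2.
An antiderivative is F(r) = r/2 + sin(10*r)/20.
Then F(pi) - F(0) = (pi/2) - (0) = pi/2.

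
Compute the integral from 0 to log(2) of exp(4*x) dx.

15/4

Let u = exp(x), so du = exp(x) dx. When x = 0, u = 1; when x = log(2), u = 2.
The integral becomes ∫ u**3 du from 1 to 2, with antiderivative u**4/4.
Back in x: F(x) = exp(4*x)/4.
Then F(log(2)) - F(0) = (4) - (1/4) = 15/4.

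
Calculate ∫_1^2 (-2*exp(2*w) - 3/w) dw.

-exp(4) - log(8) + exp(2)

An antiderivative is F(w) = -exp(2*w) - 3*log(w).
Then F(2) - F(1) = (-exp(4) - log(8)) - (-exp(2)) = -exp(4) - log(8) + exp(2).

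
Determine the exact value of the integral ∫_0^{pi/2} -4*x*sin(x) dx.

Integrate by parts once (u = x, dv = -4*sin(x) dx).
An antiderivative is F(x) = 4*x*cos(x) - 4*sin(x).
Then F(pi/2) - F(0) = (-4) - (0) = -4.

-4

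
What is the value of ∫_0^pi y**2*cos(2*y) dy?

Integrate by parts twice (u = y^2, dv = cos(2*y) dy).
An antiderivative is F(y) = y**2*sin(2*y)/2 + y*cos(2*y)/2 - sin(2*y)/4.
Then F(pi) - F(0) = (pi/2) - (0) = pi/2.

pi/2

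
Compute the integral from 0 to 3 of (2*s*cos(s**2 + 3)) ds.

sin(12) - sin(3)

Let u = s**2 + 3, so du = 2*s ds. When s = 0, u = 3; when s = 3, u = 12.
The integral becomes ∫ cos(u) du from 3 to 12, with antiderivative sin(u).
Back in s: F(s) = sin(s**2 + 3).
Then F(3) - F(0) = (sin(12)) - (sin(3)) = sin(12) - sin(3).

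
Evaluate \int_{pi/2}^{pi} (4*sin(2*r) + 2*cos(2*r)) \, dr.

-4

An antiderivative is F(r) = sin(2*r) - 2*cos(2*r).
Then F(pi) - F(pi/2) = (-2) - (2) = -4.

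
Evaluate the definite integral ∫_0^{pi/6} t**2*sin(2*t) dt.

Integrate by parts twice (u = t^2, dv = sin(2*t) dt).
An antiderivative is F(t) = -t**2*cos(2*t)/2 + t*sin(2*t)/2 + cos(2*t)/4.
Then F(pi/6) - F(0) = (-pi**2/144 + 1/8 + sqrt(3)*pi/24) - (1/4) = -1/8 - pi**2/144 + sqrt(3)*pi/24.

-1/8 - pi**2/144 + sqrt(3)*pi/24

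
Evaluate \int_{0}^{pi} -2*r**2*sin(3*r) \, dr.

8/27 - 2*pi**2/3

Integrate by parts twice (u = r^2, dv = -2*sin(3*r) dr).
An antiderivative is F(r) = 2*r**2*cos(3*r)/3 - 4*r*sin(3*r)/9 - 4*cos(3*r)/27.
Then F(pi) - F(0) = (4/27 - 2*pi**2/3) - (-4/27) = 8/27 - 2*pi**2/3.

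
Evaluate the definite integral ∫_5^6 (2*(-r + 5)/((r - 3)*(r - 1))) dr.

Factor the denominator: r**2 - 4*r + 3 = (r - 1)(r - 3).
Partial fractions: 2*(-r + 5)/((r - 3)*(r - 1)) = -4/(r - 1) + 2/(r - 3).
An antiderivative is F(r) = 2*log(r - 3) - 4*log(r - 1).
Then F(6) - F(5) = (-4*log(5) + 2*log(3)) - (-log(64)) = -4*log(5) + 2*log(3) + 6*log(2).

-4*log(5) + 2*log(3) + 6*log(2)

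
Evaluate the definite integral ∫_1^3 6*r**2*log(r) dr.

Integrate by parts once (u = ln r, dv = 6*r**2 dr).
An antiderivative is F(r) = 2*r**3*(3*log(r) - 1)/3.
Then F(3) - F(1) = (-18 + 54*log(3)) - (-2/3) = -52/3 + 54*log(3).

-52/3 + 54*log(3)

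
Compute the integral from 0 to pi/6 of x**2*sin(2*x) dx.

-1/8 - pi**2/144 + sqrt(3)*pi/24

Integrate by parts twice (u = x^2, dv = sin(2*x) dx).
An antiderivative is F(x) = -x**2*cos(2*x)/2 + x*sin(2*x)/2 + cos(2*x)/4.
Then F(pi/6) - F(0) = (-pi**2/144 + 1/8 + sqrt(3)*pi/24) - (1/4) = -1/8 - pi**2/144 + sqrt(3)*pi/24.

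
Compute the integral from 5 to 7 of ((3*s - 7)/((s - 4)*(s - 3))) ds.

Factor the denominator: s**2 - 7*s + 12 = (s - 3)(s - 4).
Partial fractions: (3*s - 7)/((s - 4)*(s - 3)) = -2/(s - 3) + 5/(s - 4).
An antiderivative is F(s) = 5*log(s - 4) - 2*log(s - 3).
Then F(7) - F(5) = (-4*log(2) + 5*log(3)) - (-log(4)) = -2*log(2) + 5*log(3).

-2*log(2) + 5*log(3)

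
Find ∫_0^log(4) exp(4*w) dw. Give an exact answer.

Let u = exp(w), so du = exp(w) dw. When w = 0, u = 1; when w = log(4), u = 4.
The integral becomes ∫ u**3 du from 1 to 4, with antiderivative u**4/4.
Back in w: F(w) = exp(4*w)/4.
Then F(log(4)) - F(0) = (64) - (1/4) = 255/4.

255/4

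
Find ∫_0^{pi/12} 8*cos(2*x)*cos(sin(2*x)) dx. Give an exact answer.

Let u = sin(2*x), so du = 2*cos(2*x) dx. When x = 0, u = 0; when x = pi/12, u = 1/2.
The integral becomes 4·∫ cos(u) du from 0 to 1/2, with antiderivative 4*sin(u).
Back in x: F(x) = 4*sin(sin(2*x)).
Then F(pi/12) - F(0) = (4*sin(1/2)) - (0) = 4*sin(1/2).

4*sin(1/2)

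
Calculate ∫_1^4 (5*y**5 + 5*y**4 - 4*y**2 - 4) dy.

By the power rule, an antiderivative is F(y) = 5*y**6/6 + y**5 - 4*y**3/3 - 4*y.
Then F(4) - F(1) = (4336) - (-7/2) = 8679/2.

8679/2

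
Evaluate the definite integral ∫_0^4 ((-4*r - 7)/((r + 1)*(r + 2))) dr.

Factor the denominator: r**2 + 3*r + 2 = (r + 2)(r + 1).
Partial fractions: (-4*r - 7)/((r + 1)*(r + 2)) = -1/(r + 2) - 3/(r + 1).
An antiderivative is F(r) = -3*log(r + 1) - log(r + 2).
Then F(4) - F(0) = (-3*log(5) - log(3) - log(2)) - (-log(2)) = -3*log(5) - log(3).

-3*log(5) - log(3)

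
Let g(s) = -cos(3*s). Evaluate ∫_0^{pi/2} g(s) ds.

1/3

An antiderivative is F(s) = -sin(3*s)/3.
Then F(pi/2) - F(0) = (1/3) - (0) = 1/3.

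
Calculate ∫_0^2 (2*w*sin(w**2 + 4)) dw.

Let u = w**2 + 4, so du = 2*w dw. When w = 0, u = 4; when w = 2, u = 8.
The integral becomes ∫ sin(u) du from 4 to 8, with antiderivative -cos(u).
Back in w: F(w) = -cos(w**2 + 4).
Then F(2) - F(0) = (-cos(8)) - (-cos(4)) = cos(4) - cos(8).

cos(4) - cos(8)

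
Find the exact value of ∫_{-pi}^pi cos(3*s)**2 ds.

pi

Use the identity cos^2(3*s) = (1 + cos(6*s))/2.
An antiderivative is F(s) = s/2 + sin(6*s)/12.
Then F(pi) - F(-pi) = (pi/2) - (-pi/2) = pi.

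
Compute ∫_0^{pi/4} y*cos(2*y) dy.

Integrate by parts once (u = y, dv = cos(2*y) dy).
An antiderivative is F(y) = y*sin(2*y)/2 + cos(2*y)/4.
Then F(pi/4) - F(0) = (pi/8) - (1/4) = -1/4 + pi/8.

-1/4 + pi/8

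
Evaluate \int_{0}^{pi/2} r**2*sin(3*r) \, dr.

-pi/9 - 2/27

Integrate by parts twice (u = r^2, dv = sin(3*r) dr).
An antiderivative is F(r) = -r**2*cos(3*r)/3 + 2*r*sin(3*r)/9 + 2*cos(3*r)/27.
Then F(pi/2) - F(0) = (-pi/9) - (2/27) = -pi/9 - 2/27.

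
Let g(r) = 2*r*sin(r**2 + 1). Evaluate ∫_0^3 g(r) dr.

Let u = r**2 + 1, so du = 2*r dr. When r = 0, u = 1; when r = 3, u = 10.
The integral becomes ∫ sin(u) du from 1 to 10, with antiderivative -cos(u).
Back in r: F(r) = -cos(r**2 + 1).
Then F(3) - F(0) = (-cos(10)) - (-cos(1)) = cos(1) - cos(10).

cos(1) - cos(10)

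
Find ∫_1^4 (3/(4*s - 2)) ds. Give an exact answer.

3*log(7)/4

An antiderivative is F(s) = 3*log(4*s - 2)/4.
Then F(4) - F(1) = (3*log(14)/4) - (3*log(2)/4) = 3*log(7)/4.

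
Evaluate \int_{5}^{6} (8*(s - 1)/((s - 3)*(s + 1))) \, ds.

-8*log(2) + 4*log(7)

Factor the denominator: s**2 - 2*s - 3 = (s + 1)(s - 3).
Partial fractions: 8*(s - 1)/((s - 3)*(s + 1)) = 4/(s + 1) + 4/(s - 3).
An antiderivative is F(s) = 4*log(s - 3) + 4*log(s + 1).
Then F(6) - F(5) = (4*log(3) + 4*log(7)) - (4*log(3) + 8*log(2)) = -8*log(2) + 4*log(7).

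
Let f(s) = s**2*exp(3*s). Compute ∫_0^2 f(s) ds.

-2/27 + 26*exp(6)/27

Integrate by parts twice (u = s^2, dv = exp(3*s) ds).
An antiderivative is F(s) = (9*s**2 - 6*s + 2)*exp(3*s)/27.
Then F(2) - F(0) = (26*exp(6)/27) - (2/27) = -2/27 + 26*exp(6)/27.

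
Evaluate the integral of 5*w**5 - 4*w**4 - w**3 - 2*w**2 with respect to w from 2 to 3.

7129/20

By the power rule, an antiderivative is F(w) = 5*w**6/6 - 4*w**5/5 - w**4/4 - 2*w**3/3.
Then F(3) - F(2) = (7497/20) - (92/5) = 7129/20.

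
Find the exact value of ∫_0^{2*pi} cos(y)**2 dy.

Use the identity cos^2(y) = (1 + cos(2*y))/2.
An antiderivative is F(y) = y/2 + sin(2*y)/4.
Then F(2*pi) - F(0) = (pi) - (0) = pi.

pi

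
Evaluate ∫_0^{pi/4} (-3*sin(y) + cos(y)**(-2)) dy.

-2 + 3*sqrt(2)/2

An antiderivative is F(y) = 3*cos(y) + tan(y).
Then F(pi/4) - F(0) = (1 + 3*sqrt(2)/2) - (3) = -2 + 3*sqrt(2)/2.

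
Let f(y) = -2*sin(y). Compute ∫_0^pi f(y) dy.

An antiderivative is F(y) = 2*cos(y).
Then F(pi) - F(0) = (-2) - (2) = -4.

-4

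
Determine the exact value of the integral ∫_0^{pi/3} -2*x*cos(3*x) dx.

Integrate by parts once (u = x, dv = -2*cos(3*x) dx).
An antiderivative is F(x) = -2*x*sin(3*x)/3 - 2*cos(3*x)/9.
Then F(pi/3) - F(0) = (2/9) - (-2/9) = 4/9.

4/9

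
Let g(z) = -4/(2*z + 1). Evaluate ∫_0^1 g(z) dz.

-log(9)

An antiderivative is F(z) = -2*log(2*z + 1).
Then F(1) - F(0) = (-log(9)) - (0) = -log(9).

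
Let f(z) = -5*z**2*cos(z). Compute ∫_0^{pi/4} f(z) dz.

5*sqrt(2)*(-8*pi - pi**2 + 32)/32

Integrate by parts twice (u = z^2, dv = -5*cos(z) dz).
An antiderivative is F(z) = -5*z**2*sin(z) - 10*z*cos(z) + 10*sin(z).
Then F(pi/4) - F(0) = (5*sqrt(2)*(-8*pi - pi**2 + 32)/32) - (0) = 5*sqrt(2)*(-8*pi - pi**2 + 32)/32.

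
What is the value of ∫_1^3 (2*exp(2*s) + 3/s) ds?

An antiderivative is F(s) = exp(2*s) + 3*log(s).
Then F(3) - F(1) = (log(27) + exp(6)) - (exp(2)) = -exp(2) + log(27) + exp(6).

-exp(2) + log(27) + exp(6)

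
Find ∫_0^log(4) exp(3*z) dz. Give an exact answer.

Let u = exp(z), so du = exp(z) dz. When z = 0, u = 1; when z = log(4), u = 4.
The integral becomes ∫ u**2 du from 1 to 4, with antiderivative u**3/3.
Back in z: F(z) = exp(3*z)/3.
Then F(log(4)) - F(0) = (64/3) - (1/3) = 21.

21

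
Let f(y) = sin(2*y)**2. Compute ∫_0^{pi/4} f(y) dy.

pi/8

Use the identity sin^2(2*y) = (1 - cos(4*y))/2.
An antiderivative is F(y) = y/2 - sin(4*y)/8.
Then F(pi/4) - F(0) = (pi/8) - (0) = pi/8.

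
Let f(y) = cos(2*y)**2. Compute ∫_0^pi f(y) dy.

Use the identity cos^2(2*y) = (1 + cos(4*y))/2.
An antiderivative is F(y) = y/2 + sin(4*y)/8.
Then F(pi) - F(0) = (pi/2) - (0) = pi/2.

pi/2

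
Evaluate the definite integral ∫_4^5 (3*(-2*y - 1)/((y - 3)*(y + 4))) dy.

-6*log(3) + 6*log(2)

Factor the denominator: y**2 + y - 12 = (y + 4)(y - 3).
Partial fractions: 3*(-2*y - 1)/((y - 3)*(y + 4)) = -3/(y + 4) - 3/(y - 3).
An antiderivative is F(y) = -3*log(y - 3) - 3*log(y + 4).
Then F(5) - F(4) = (-6*log(3) - 3*log(2)) - (-9*log(2)) = -6*log(3) + 6*log(2).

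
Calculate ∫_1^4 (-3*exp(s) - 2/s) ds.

-3*exp(4) - log(16) + 3*exp(1)

An antiderivative is F(s) = -3*exp(s) - 2*log(s).
Then F(4) - F(1) = (-3*exp(4) - log(16)) - (-3*exp(1)) = -3*exp(4) - log(16) + 3*exp(1).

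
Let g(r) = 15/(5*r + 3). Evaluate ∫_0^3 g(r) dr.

Let u = 5*r + 3, so du = 5 dr. When r = 0, u = 3; when r = 3, u = 18.
The integral becomes 3·∫ 1/u du from 3 to 18, with antiderivative 3*log(u).
Back in r: F(r) = 3*log(5*r + 3).
Then F(3) - F(0) = (3*log(2) + 6*log(3)) - (log(27)) = 3*log(2) + 3*log(3).

3*log(2) + 3*log(3)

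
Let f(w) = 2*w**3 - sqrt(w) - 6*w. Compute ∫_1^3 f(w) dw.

By the power rule, an antiderivative is F(w) = w**4/2 - 2*w**(3/2)/3 - 3*w**2.
Then F(3) - F(1) = (27/2 - 2*sqrt(3)) - (-19/6) = 50/3 - 2*sqrt(3).

50/3 - 2*sqrt(3)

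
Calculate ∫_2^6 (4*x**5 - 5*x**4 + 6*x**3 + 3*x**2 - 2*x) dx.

By the power rule, an antiderivative is F(x) = 2*x**6/3 - x**5 + 3*x**4/2 + x**3 - x**2.
Then F(6) - F(2) = (25452) - (116/3) = 76240/3.

76240/3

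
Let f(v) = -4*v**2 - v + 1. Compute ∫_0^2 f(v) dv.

-32/3

By the power rule, an antiderivative is F(v) = -4*v**3/3 - v**2/2 + v.
Then F(2) - F(0) = (-32/3) - (0) = -32/3.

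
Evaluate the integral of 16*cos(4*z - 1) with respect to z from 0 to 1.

Let u = 4*z - 1, so du = 4 dz. When z = 0, u = -1; when z = 1, u = 3.
The integral becomes 4·∫ cos(u) du from -1 to 3, with antiderivative 4*sin(u).
Back in z: F(z) = 4*sin(4*z - 1).
Then F(1) - F(0) = (4*sin(3)) - (-4*sin(1)) = 4*sin(3) + 4*sin(1).

4*sin(3) + 4*sin(1)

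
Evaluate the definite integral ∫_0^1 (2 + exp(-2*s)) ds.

An antiderivative is F(s) = 2*s - exp(-2*s)/2.
Then F(1) - F(0) = (2 - exp(-2)/2) - (-1/2) = 5/2 - exp(-2)/2.

5/2 - exp(-2)/2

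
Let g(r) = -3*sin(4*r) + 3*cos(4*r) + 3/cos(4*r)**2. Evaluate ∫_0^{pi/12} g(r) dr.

An antiderivative is F(r) = 3*sin(4*r)/4 + 3*cos(4*r)/4 + 3*tan(4*r)/4.
Then F(pi/12) - F(0) = (3/8 + 9*sqrt(3)/8) - (3/4) = -3/8 + 9*sqrt(3)/8.

-3/8 + 9*sqrt(3)/8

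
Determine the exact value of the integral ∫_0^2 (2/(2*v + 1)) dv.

An antiderivative is F(v) = log(2*v + 1).
Then F(2) - F(0) = (log(5)) - (0) = log(5).

log(5)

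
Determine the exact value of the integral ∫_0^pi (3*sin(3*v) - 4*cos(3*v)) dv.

2

An antiderivative is F(v) = -4*sin(3*v)/3 - cos(3*v).
Then F(pi) - F(0) = (1) - (-1) = 2.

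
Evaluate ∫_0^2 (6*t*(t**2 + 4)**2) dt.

Let u = t**2 + 4, so du = 2*t dt. When t = 0, u = 4; when t = 2, u = 8.
The integral becomes 3·∫ u**2 du from 4 to 8, with antiderivative u**3.
Back in t: F(t) = (t**2 + 4)**3.
Then F(2) - F(0) = (512) - (64) = 448.

448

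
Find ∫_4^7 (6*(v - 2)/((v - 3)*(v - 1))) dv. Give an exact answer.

Factor the denominator: v**2 - 4*v + 3 = (v - 1)(v - 3).
Partial fractions: 6*(v - 2)/((v - 3)*(v - 1)) = 3/(v - 1) + 3/(v - 3).
An antiderivative is F(v) = 3*log(v - 3) + 3*log(v - 1).
Then F(7) - F(4) = (3*log(3) + 9*log(2)) - (log(27)) = 9*log(2).

9*log(2)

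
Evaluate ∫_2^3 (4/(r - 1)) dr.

An antiderivative is F(r) = 4*log(r - 1).
Then F(3) - F(2) = (log(16)) - (0) = log(16).

log(16)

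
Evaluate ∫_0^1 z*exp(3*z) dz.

1/9 + 2*exp(3)/9

Integrate by parts once (u = z, dv = exp(3*z) dz).
An antiderivative is F(z) = (3*z - 1)*exp(3*z)/9.
Then F(1) - F(0) = (2*exp(3)/9) - (-1/9) = 1/9 + 2*exp(3)/9.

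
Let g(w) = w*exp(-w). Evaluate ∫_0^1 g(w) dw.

Integrate by parts once (u = w, dv = exp(-w) dw).
An antiderivative is F(w) = (-w - 1)*exp(-w).
Then F(1) - F(0) = (-2*exp(-1)) - (-1) = 1 - 2*exp(-1).

1 - 2*exp(-1)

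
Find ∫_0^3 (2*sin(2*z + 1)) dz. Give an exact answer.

Let u = 2*z + 1, so du = 2 dz. When z = 0, u = 1; when z = 3, u = 7.
The integral becomes ∫ sin(u) du from 1 to 7, with antiderivative -cos(u).
Back in z: F(z) = -cos(2*z + 1).
Then F(3) - F(0) = (-cos(7)) - (-cos(1)) = -cos(7) + cos(1).

-cos(7) + cos(1)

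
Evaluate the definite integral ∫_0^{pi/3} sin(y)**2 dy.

Use the identity sin^2(y) = (1 - cos(2*y))/2.
An antiderivative is F(y) = y/2 - sin(2*y)/4.
Then F(pi/3) - F(0) = (-sqrt(3)/8 + pi/6) - (0) = -sqrt(3)/8 + pi/6.

-sqrt(3)/8 + pi/6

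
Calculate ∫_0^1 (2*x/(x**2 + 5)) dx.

log(6/5)

Let u = x**2 + 5, so du = 2*x dx. When x = 0, u = 5; when x = 1, u = 6.
The integral becomes ∫ 1/u du from 5 to 6, with antiderivative log(u).
Back in x: F(x) = log(x**2 + 5).
Then F(1) - F(0) = (log(6)) - (log(5)) = log(6/5).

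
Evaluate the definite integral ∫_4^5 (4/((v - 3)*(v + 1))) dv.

Factor the denominator: v**2 - 2*v - 3 = (v + 1)(v - 3).
Partial fractions: 4/((v - 3)*(v + 1)) = -1/(v + 1) + 1/(v - 3).
An antiderivative is F(v) = log(v - 3) - log(v + 1).
Then F(5) - F(4) = (-log(3)) - (-log(5)) = log(5/3).

log(5/3)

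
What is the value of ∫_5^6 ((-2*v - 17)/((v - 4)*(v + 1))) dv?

-8*log(2) - 3*log(3) + 3*log(7)

Factor the denominator: v**2 - 3*v - 4 = (v + 1)(v - 4).
Partial fractions: (-2*v - 17)/((v - 4)*(v + 1)) = 3/(v + 1) - 5/(v - 4).
An antiderivative is F(v) = -5*log(v - 4) + 3*log(v + 1).
Then F(6) - F(5) = (-5*log(2) + 3*log(7)) - (3*log(2) + 3*log(3)) = -8*log(2) - 3*log(3) + 3*log(7).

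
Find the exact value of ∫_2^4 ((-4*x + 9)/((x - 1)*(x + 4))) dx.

-10*log(2) + 6*log(3)

Factor the denominator: x**2 + 3*x - 4 = (x + 4)(x - 1).
Partial fractions: (-4*x + 9)/((x - 1)*(x + 4)) = -5/(x + 4) + 1/(x - 1).
An antiderivative is F(x) = log(x - 1) - 5*log(x + 4).
Then F(4) - F(2) = (-15*log(2) + log(3)) - (-5*log(3) - 5*log(2)) = -10*log(2) + 6*log(3).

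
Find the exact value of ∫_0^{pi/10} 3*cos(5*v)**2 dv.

3*pi/20

Use the identity cos^2(5*v) = (1 + cos(10*v))/2.
An antiderivative is F(v) = 3*v/2 + 3*sin(10*v)/20.
Then F(pi/10) - F(0) = (3*pi/20) - (0) = 3*pi/20.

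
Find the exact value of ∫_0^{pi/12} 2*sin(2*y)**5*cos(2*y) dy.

1/384

Let u = sin(2*y), so du = 2*cos(2*y) dy. When y = 0, u = 0; when y = pi/12, u = 1/2.
The integral becomes ∫ u**5 du from 0 to 1/2, with antiderivative u**6/6.
Back in y: F(y) = sin(2*y)**6/6.
Then F(pi/12) - F(0) = (1/384) - (0) = 1/384.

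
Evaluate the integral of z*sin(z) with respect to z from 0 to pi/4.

Integrate by parts once (u = z, dv = sin(z) dz).
An antiderivative is F(z) = -z*cos(z) + sin(z).
Then F(pi/4) - F(0) = (sqrt(2)*(4 - pi)/8) - (0) = sqrt(2)*(4 - pi)/8.

sqrt(2)*(4 - pi)/8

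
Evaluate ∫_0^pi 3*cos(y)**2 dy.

Use the identity cos^2(y) = (1 + cos(2*y))/2.
An antiderivative is F(y) = 3*y/2 + 3*sin(2*y)/4.
Then F(pi) - F(0) = (3*pi/2) - (0) = 3*pi/2.

3*pi/2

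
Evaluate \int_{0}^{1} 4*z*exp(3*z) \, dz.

Integrate by parts once (u = z, dv = 4*exp(3*z) dz).
An antiderivative is F(z) = (12*z - 4)*exp(3*z)/9.
Then F(1) - F(0) = (8*exp(3)/9) - (-4/9) = 4/9 + 8*exp(3)/9.

4/9 + 8*exp(3)/9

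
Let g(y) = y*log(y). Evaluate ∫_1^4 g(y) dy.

Integrate by parts once (u = ln y, dv = y dy).
An antiderivative is F(y) = y**2*(2*log(y) - 1)/4.
Then F(4) - F(1) = (-4 + 16*log(2)) - (-1/4) = -15/4 + 16*log(2).

-15/4 + 16*log(2)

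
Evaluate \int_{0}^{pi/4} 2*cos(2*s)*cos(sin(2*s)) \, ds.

sin(1)

Let u = sin(2*s), so du = 2*cos(2*s) ds. When s = 0, u = 0; when s = pi/4, u = 1.
The integral becomes ∫ cos(u) du from 0 to 1, with antiderivative sin(u).
Back in s: F(s) = sin(sin(2*s)).
Then F(pi/4) - F(0) = (sin(1)) - (0) = sin(1).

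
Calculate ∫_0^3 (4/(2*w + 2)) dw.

An antiderivative is F(w) = 2*log(2*w + 2).
Then F(3) - F(0) = (log(64)) - (log(4)) = log(16).

log(16)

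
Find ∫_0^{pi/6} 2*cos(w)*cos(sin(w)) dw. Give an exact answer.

Let u = sin(w), so du = cos(w) dw. When w = 0, u = 0; when w = pi/6, u = 1/2.
The integral becomes 2·∫ cos(u) du from 0 to 1/2, with antiderivative 2*sin(u).
Back in w: F(w) = 2*sin(sin(w)).
Then F(pi/6) - F(0) = (2*sin(1/2)) - (0) = 2*sin(1/2).

2*sin(1/2)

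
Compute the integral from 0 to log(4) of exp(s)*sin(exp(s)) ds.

Let u = exp(s), so du = exp(s) ds. When s = 0, u = 1; when s = log(4), u = 4.
The integral becomes ∫ sin(u) du from 1 to 4, with antiderivative -cos(u).
Back in s: F(s) = -cos(exp(s)).
Then F(log(4)) - F(0) = (-cos(4)) - (-cos(1)) = cos(1) - cos(4).

cos(1) - cos(4)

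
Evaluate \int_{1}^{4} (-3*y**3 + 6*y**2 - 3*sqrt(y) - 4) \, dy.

By the power rule, an antiderivative is F(y) = -3*y**4/4 - 2*y**(3/2) + 2*y**3 - 4*y.
Then F(4) - F(1) = (-96) - (-19/4) = -365/4.

-365/4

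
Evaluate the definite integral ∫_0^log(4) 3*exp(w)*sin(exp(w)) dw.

Let u = exp(w), so du = exp(w) dw. When w = 0, u = 1; when w = log(4), u = 4.
The integral becomes 3·∫ sin(u) du from 1 to 4, with antiderivative -3*cos(u).
Back in w: F(w) = -3*cos(exp(w)).
Then F(log(4)) - F(0) = (-3*cos(4)) - (-3*cos(1)) = 3*cos(1) - 3*cos(4).

3*cos(1) - 3*cos(4)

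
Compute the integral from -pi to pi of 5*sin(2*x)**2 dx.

Use the identity sin^2(2*x) = (1 - cos(4*x))/2.
An antiderivative is F(x) = 5*x/2 - 5*sin(4*x)/8.
Then F(pi) - F(-pi) = (5*pi/2) - (-5*pi/2) = 5*pi.

5*pi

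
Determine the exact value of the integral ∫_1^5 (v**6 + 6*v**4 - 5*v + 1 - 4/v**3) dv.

By the power rule, an antiderivative is F(v) = v**7/7 + 6*v**5/5 - 5*v**2/2 + v + 2/v**2.
Then F(5) - F(1) = (5198653/350) - (129/70) = 2599004/175.

2599004/175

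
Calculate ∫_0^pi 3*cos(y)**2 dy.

Use the identity cos^2(y) = (1 + cos(2*y))/2.
An antiderivative is F(y) = 3*y/2 + 3*sin(2*y)/4.
Then F(pi) - F(0) = (3*pi/2) - (0) = 3*pi/2.

3*pi/2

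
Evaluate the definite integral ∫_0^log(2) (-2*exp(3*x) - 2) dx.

-14/3 - log(4)

An antiderivative is F(x) = -2*exp(3*x)/3 - 2*x.
Then F(log(2)) - F(0) = (-16/3 - log(4)) - (-2/3) = -14/3 - log(4).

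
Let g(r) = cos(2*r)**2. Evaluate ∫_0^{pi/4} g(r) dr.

Use the identity cos^2(2*r) = (1 + cos(4*r))/2.
An antiderivative is F(r) = r/2 + sin(4*r)/8.
Then F(pi/4) - F(0) = (pi/8) - (0) = pi/8.

pi/8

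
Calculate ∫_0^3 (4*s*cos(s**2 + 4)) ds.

Let u = s**2 + 4, so du = 2*s ds. When s = 0, u = 4; when s = 3, u = 13.
The integral becomes 2·∫ cos(u) du from 4 to 13, with antiderivative 2*sin(u).
Back in s: F(s) = 2*sin(s**2 + 4).
Then F(3) - F(0) = (2*sin(13)) - (2*sin(4)) = 2*sin(13) - 2*sin(4).

2*sin(13) - 2*sin(4)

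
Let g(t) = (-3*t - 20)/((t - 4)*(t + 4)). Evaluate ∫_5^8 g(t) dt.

-6*log(2) - log(3)

Factor the denominator: t**2 - 16 = (t + 4)(t - 4).
Partial fractions: (-3*t - 20)/((t - 4)*(t + 4)) = 1/(t + 4) - 4/(t - 4).
An antiderivative is F(t) = -4*log(t - 4) + log(t + 4).
Then F(8) - F(5) = (log(3/64)) - (log(9)) = -6*log(2) - log(3).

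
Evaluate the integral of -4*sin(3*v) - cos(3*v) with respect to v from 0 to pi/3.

An antiderivative is F(v) = -sin(3*v)/3 + 4*cos(3*v)/3.
Then F(pi/3) - F(0) = (-4/3) - (4/3) = -8/3.

-8/3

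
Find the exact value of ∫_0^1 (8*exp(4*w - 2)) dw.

Let u = 4*w - 2, so du = 4 dw. When w = 0, u = -2; when w = 1, u = 2.
The integral becomes 2·∫ exp(u) du from -2 to 2, with antiderivative 2*exp(u).
Back in w: F(w) = 2*exp(4*w - 2).
Then F(1) - F(0) = (2*exp(2)) - (2*exp(-2)) = 4*sinh(2).

4*sinh(2)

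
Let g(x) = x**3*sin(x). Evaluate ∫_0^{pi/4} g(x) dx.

sqrt(2)*(-384 - pi**3 + 12*pi**2 + 96*pi)/128

Integrate by parts 3 times (u = x^3, dv = sin(x) dx).
An antiderivative is F(x) = -x**3*cos(x) + 3*x**2*sin(x) + 6*x*cos(x) - 6*sin(x).
Then F(pi/4) - F(0) = (sqrt(2)*(-384 - pi**3 + 12*pi**2 + 96*pi)/128) - (0) = sqrt(2)*(-384 - pi**3 + 12*pi**2 + 96*pi)/128.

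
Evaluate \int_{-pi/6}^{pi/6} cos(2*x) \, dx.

An antiderivative is F(x) = sin(2*x)/2.
Then F(pi/6) - F(-pi/6) = (sqrt(3)/4) - (-sqrt(3)/4) = sqrt(3)/2.

sqrt(3)/2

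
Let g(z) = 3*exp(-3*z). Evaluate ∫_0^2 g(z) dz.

1 - exp(-6)

An antiderivative is F(z) = -exp(-3*z).
Then F(2) - F(0) = (-exp(-6)) - (-1) = 1 - exp(-6).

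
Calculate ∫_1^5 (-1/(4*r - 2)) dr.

-log(18)/4 + log(2)/4

An antiderivative is F(r) = -log(4*r - 2)/4.
Then F(5) - F(1) = (-log(18)/4) - (-log(2)/4) = -log(18)/4 + log(2)/4.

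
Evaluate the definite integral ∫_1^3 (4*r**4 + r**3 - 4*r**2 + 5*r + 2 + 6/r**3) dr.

1028/5

By the power rule, an antiderivative is F(r) = 4*r**5/5 + r**4/4 - 4*r**3/3 + 5*r**2/2 + 2*r - 3/r**2.
Then F(3) - F(1) = (12409/60) - (73/60) = 1028/5.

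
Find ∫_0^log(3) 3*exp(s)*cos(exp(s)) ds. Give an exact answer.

-3*sin(1) + 3*sin(3)

Let u = exp(s), so du = exp(s) ds. When s = 0, u = 1; when s = log(3), u = 3.
The integral becomes 3·∫ cos(u) du from 1 to 3, with antiderivative 3*sin(u).
Back in s: F(s) = 3*sin(exp(s)).
Then F(log(3)) - F(0) = (3*sin(3)) - (3*sin(1)) = -3*sin(1) + 3*sin(3).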